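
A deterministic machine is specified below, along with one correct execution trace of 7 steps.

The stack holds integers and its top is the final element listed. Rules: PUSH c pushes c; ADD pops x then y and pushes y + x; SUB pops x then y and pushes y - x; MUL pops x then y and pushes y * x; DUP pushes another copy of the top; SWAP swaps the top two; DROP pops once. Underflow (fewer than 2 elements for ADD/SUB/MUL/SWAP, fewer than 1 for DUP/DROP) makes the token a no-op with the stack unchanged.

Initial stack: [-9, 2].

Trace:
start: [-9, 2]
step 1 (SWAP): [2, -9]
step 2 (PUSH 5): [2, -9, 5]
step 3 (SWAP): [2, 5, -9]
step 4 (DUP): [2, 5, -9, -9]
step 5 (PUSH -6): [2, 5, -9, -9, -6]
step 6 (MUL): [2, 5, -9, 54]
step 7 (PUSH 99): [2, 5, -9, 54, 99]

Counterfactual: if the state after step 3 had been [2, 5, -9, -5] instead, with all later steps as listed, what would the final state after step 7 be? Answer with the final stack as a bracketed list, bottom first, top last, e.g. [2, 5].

state after step 3 := [2, 5, -9, -5]
step 4 (DUP): [2, 5, -9, -5, -5]
step 5 (PUSH -6): [2, 5, -9, -5, -5, -6]
step 6 (MUL): [2, 5, -9, -5, 30]
step 7 (PUSH 99): [2, 5, -9, -5, 30, 99]

[2, 5, -9, -5, 30, 99]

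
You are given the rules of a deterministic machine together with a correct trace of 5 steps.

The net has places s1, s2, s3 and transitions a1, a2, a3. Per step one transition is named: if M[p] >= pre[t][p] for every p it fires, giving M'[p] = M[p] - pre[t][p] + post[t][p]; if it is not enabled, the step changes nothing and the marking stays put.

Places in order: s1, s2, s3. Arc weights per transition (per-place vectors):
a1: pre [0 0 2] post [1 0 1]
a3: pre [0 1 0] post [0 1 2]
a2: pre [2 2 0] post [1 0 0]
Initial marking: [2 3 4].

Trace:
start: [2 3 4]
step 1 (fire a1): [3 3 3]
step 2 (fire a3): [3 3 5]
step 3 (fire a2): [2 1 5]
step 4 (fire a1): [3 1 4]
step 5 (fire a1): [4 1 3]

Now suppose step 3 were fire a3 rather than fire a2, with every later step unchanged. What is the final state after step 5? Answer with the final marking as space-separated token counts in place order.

5 3 5

(re-executing from step 3 with the substitution; state before step 3: [3 3 5])
step 3 (fire a3): [3 3 7]
step 4 (fire a1): [4 3 6]
step 5 (fire a1): [5 3 5]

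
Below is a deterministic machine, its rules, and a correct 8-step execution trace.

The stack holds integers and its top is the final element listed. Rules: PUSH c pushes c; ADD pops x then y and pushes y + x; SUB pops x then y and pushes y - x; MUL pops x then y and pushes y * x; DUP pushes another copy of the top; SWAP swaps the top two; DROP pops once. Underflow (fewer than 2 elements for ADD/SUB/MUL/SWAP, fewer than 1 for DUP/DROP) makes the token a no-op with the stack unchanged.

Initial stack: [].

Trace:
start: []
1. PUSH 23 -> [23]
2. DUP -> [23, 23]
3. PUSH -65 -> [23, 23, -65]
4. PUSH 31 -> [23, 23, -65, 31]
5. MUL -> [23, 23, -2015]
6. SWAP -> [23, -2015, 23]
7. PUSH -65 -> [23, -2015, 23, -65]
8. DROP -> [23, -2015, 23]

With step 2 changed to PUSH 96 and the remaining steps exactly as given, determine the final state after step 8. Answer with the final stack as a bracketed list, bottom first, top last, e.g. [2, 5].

(re-executing from step 2 with the substitution; state before step 2: [23])
2. PUSH 96 -> [23, 96]
3. PUSH -65 -> [23, 96, -65]
4. PUSH 31 -> [23, 96, -65, 31]
5. MUL -> [23, 96, -2015]
6. SWAP -> [23, -2015, 96]
7. PUSH -65 -> [23, -2015, 96, -65]
8. DROP -> [23, -2015, 96]

[23, -2015, 96]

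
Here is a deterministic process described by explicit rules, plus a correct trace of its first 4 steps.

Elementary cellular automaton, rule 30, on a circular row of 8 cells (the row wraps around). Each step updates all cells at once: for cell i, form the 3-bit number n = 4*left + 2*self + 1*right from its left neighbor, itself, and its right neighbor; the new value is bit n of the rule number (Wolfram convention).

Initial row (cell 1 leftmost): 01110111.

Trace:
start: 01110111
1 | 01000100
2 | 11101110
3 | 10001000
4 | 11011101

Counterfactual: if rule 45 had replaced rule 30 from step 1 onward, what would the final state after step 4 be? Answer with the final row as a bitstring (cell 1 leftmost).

11111111

(re-executing steps 1..4 under rule 45; state before step 1: 01110111)
1 | 11001100
2 | 10001000
3 | 10101010
4 | 11111111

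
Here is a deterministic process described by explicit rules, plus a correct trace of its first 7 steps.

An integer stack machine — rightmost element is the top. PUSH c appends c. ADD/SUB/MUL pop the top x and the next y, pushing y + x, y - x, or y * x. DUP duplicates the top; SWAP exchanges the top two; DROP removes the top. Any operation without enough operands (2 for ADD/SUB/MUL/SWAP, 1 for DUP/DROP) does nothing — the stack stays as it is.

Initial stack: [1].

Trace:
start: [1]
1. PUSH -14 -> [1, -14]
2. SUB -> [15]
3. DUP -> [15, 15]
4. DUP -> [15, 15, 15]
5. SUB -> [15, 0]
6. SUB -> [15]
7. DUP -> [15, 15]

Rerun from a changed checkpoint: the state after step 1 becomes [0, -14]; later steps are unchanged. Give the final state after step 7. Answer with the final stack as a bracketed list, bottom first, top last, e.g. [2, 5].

[14, 14]

state after step 1 := [0, -14]
2. SUB -> [14]
3. DUP -> [14, 14]
4. DUP -> [14, 14, 14]
5. SUB -> [14, 0]
6. SUB -> [14]
7. DUP -> [14, 14]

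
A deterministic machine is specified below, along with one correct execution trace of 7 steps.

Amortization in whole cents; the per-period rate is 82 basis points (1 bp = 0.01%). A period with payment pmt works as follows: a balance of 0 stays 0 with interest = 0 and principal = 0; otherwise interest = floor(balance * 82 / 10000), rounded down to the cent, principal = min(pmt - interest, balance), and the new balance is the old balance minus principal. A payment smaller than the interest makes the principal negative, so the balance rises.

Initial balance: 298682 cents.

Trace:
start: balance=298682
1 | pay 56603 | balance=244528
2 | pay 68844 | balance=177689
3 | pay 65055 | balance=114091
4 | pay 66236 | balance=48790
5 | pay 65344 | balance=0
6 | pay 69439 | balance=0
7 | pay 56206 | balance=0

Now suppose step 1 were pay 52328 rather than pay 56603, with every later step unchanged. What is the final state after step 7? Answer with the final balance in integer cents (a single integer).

0

(re-executing from step 1 with the substitution; state before step 1: balance=298682)
1 | pay 52328 | balance=248803
2 | pay 68844 | balance=181999
3 | pay 65055 | balance=118436
4 | pay 66236 | balance=53171
5 | pay 65344 | balance=0
6 | pay 69439 | balance=0
7 | pay 56206 | balance=0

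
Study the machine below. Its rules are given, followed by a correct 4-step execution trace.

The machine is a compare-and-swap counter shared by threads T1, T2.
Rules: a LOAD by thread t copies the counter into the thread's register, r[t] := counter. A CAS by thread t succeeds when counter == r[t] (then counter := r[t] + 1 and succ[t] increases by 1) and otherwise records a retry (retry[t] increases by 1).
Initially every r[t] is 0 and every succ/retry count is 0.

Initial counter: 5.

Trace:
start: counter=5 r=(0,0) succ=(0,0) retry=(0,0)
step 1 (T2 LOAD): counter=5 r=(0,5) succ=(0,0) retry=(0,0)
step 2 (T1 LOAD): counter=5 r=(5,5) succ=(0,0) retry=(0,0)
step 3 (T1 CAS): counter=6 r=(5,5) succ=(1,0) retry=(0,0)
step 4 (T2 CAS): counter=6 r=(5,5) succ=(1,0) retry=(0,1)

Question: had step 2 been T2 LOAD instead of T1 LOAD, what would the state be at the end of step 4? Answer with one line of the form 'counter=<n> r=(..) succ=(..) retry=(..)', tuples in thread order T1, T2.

(re-executing from step 2 with the substitution; state before step 2: counter=5 r=(0,5) succ=(0,0) retry=(0,0))
step 2 (T2 LOAD): counter=5 r=(0,5) succ=(0,0) retry=(0,0)
step 3 (T1 CAS): counter=5 r=(0,5) succ=(0,0) retry=(1,0)
step 4 (T2 CAS): counter=6 r=(0,5) succ=(0,1) retry=(1,0)

counter=6 r=(0,5) succ=(0,1) retry=(1,0)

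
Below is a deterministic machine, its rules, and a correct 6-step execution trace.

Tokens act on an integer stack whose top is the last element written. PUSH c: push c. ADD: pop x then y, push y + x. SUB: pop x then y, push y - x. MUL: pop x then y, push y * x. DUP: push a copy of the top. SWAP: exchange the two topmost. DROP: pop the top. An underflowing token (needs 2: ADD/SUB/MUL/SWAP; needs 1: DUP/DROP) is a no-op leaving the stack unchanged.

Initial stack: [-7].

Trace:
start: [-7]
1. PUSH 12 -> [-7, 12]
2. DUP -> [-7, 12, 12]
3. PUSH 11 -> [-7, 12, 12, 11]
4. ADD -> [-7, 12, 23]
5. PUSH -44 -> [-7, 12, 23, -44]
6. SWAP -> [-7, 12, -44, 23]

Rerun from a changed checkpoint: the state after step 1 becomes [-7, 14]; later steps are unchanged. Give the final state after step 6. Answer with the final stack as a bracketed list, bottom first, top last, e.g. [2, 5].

[-7, 14, -44, 25]

state after step 1 := [-7, 14]
2. DUP -> [-7, 14, 14]
3. PUSH 11 -> [-7, 14, 14, 11]
4. ADD -> [-7, 14, 25]
5. PUSH -44 -> [-7, 14, 25, -44]
6. SWAP -> [-7, 14, -44, 25]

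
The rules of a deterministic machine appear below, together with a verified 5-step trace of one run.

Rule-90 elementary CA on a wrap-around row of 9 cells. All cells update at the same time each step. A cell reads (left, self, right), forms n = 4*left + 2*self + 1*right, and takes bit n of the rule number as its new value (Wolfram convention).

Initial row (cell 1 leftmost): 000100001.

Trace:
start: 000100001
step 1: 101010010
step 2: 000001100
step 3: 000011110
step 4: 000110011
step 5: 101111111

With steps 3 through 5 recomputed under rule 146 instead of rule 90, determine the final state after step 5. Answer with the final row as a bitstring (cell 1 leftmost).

(re-executing steps 3..5 under rule 146; state before step 3: 000001100)
step 3: 000010010
step 4: 000101101
step 5: 101000000

101000000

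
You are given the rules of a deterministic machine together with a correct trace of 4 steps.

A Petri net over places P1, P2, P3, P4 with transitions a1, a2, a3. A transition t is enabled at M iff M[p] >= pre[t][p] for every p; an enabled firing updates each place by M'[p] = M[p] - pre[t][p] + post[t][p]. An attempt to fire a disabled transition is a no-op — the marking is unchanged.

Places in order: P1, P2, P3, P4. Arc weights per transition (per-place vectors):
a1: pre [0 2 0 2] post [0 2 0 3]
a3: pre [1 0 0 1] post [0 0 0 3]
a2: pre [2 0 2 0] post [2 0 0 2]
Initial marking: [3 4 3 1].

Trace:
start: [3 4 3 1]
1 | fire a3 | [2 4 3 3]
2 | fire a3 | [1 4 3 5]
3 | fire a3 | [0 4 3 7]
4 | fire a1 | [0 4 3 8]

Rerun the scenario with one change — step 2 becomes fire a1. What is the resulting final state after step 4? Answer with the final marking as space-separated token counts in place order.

1 4 3 7

(re-executing from step 2 with the substitution; state before step 2: [2 4 3 3])
2 | fire a1 | [2 4 3 4]
3 | fire a3 | [1 4 3 6]
4 | fire a1 | [1 4 3 7]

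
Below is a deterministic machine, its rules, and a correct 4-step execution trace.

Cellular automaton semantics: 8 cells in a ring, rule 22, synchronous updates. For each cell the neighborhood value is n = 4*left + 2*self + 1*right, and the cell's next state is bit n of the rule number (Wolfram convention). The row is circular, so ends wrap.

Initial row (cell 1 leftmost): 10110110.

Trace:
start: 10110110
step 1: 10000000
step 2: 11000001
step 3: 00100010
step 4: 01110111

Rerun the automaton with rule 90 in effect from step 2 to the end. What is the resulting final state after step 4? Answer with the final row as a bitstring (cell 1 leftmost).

(re-executing steps 2..4 under rule 90; state before step 2: 10000000)
step 2: 01000001
step 3: 00100010
step 4: 01010101

01010101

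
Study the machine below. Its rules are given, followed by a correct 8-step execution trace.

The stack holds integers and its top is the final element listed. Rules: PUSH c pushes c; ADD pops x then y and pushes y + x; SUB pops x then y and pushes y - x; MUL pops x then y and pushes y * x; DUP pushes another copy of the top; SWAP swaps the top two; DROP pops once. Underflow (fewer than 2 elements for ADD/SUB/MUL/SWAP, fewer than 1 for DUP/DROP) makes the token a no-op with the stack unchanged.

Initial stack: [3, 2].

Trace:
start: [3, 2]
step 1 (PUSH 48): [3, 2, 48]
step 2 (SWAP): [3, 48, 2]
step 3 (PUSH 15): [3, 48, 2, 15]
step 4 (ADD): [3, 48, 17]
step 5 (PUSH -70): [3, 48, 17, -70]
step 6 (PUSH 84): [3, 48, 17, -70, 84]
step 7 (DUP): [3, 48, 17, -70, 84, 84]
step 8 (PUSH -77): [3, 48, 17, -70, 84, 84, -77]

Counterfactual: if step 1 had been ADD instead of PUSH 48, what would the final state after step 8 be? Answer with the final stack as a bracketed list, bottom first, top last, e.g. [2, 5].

[20, -70, 84, 84, -77]

(re-executing from step 1 with the substitution; state before step 1: [3, 2])
step 1 (ADD): [5]
step 2 (SWAP): [5]
step 3 (PUSH 15): [5, 15]
step 4 (ADD): [20]
step 5 (PUSH -70): [20, -70]
step 6 (PUSH 84): [20, -70, 84]
step 7 (DUP): [20, -70, 84, 84]
step 8 (PUSH -77): [20, -70, 84, 84, -77]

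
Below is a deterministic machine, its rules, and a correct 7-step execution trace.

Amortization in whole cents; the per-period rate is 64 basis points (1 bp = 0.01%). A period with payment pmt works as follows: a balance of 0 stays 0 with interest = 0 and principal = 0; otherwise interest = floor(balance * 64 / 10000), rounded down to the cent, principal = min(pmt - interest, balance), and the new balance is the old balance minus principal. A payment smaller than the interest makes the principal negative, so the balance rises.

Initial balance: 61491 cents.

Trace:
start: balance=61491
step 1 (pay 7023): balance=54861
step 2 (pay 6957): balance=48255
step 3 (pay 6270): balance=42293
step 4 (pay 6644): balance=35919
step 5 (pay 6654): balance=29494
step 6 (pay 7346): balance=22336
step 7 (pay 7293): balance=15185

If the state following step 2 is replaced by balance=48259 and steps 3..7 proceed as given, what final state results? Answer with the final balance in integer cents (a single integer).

15189

state after step 2 := balance=48259
step 3 (pay 6270): balance=42297
step 4 (pay 6644): balance=35923
step 5 (pay 6654): balance=29498
step 6 (pay 7346): balance=22340
step 7 (pay 7293): balance=15189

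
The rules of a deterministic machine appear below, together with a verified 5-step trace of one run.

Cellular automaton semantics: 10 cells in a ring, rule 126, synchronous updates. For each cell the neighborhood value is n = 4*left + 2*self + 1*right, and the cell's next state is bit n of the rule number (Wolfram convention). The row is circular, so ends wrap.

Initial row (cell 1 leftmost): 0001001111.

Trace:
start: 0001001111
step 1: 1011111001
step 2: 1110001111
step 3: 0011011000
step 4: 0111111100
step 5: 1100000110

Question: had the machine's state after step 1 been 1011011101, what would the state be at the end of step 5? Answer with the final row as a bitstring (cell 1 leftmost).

0001111111

state after step 1 := 1011011101
step 2: 1111110111
step 3: 0000011100
step 4: 0000110110
step 5: 0001111111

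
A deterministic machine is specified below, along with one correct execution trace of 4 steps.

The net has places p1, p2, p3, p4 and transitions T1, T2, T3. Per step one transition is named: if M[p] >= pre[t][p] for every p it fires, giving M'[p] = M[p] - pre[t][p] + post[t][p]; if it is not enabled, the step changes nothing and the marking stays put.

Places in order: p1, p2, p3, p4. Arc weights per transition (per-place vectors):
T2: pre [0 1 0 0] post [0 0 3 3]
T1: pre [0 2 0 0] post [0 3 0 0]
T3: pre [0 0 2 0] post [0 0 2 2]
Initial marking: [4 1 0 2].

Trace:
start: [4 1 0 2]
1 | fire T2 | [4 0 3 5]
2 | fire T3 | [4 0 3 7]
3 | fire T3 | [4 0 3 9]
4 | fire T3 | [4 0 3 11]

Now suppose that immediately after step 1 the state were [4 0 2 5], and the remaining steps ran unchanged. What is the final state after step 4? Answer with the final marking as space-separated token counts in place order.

state after step 1 := [4 0 2 5]
2 | fire T3 | [4 0 2 7]
3 | fire T3 | [4 0 2 9]
4 | fire T3 | [4 0 2 11]

4 0 2 11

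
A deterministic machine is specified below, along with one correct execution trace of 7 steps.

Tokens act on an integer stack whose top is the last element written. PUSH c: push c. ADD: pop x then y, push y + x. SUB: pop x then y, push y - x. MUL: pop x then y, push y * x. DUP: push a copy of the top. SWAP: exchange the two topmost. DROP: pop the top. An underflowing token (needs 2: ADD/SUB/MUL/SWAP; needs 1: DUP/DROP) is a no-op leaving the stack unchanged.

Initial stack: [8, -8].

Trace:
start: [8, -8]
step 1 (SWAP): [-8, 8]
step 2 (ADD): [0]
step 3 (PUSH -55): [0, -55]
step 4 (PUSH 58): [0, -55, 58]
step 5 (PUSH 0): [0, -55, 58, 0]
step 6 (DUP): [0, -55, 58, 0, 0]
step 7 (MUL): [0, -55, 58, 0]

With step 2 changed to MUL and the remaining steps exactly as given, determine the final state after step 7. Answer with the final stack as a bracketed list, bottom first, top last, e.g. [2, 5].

[-64, -55, 58, 0]

(re-executing from step 2 with the substitution; state before step 2: [-8, 8])
step 2 (MUL): [-64]
step 3 (PUSH -55): [-64, -55]
step 4 (PUSH 58): [-64, -55, 58]
step 5 (PUSH 0): [-64, -55, 58, 0]
step 6 (DUP): [-64, -55, 58, 0, 0]
step 7 (MUL): [-64, -55, 58, 0]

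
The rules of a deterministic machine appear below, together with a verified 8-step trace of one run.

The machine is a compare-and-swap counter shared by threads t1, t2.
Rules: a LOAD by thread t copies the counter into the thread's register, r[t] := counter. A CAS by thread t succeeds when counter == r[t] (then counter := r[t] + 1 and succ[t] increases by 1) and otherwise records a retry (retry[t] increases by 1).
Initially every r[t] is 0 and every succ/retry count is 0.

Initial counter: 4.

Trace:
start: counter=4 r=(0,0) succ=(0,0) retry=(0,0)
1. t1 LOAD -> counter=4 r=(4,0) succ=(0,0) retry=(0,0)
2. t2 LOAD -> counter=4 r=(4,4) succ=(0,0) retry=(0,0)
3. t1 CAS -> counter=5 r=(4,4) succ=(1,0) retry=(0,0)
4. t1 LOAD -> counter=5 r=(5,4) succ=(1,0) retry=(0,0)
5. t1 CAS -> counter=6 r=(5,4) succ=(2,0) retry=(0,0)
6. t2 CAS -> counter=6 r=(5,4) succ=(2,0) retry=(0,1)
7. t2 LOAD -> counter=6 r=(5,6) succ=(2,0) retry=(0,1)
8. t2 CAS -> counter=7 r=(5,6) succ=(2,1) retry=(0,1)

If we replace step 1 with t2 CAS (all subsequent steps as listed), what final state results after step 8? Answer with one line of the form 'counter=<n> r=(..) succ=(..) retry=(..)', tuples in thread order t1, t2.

counter=6 r=(4,5) succ=(1,1) retry=(1,2)

(re-executing from step 1 with the substitution; state before step 1: counter=4 r=(0,0) succ=(0,0) retry=(0,0))
1. t2 CAS -> counter=4 r=(0,0) succ=(0,0) retry=(0,1)
2. t2 LOAD -> counter=4 r=(0,4) succ=(0,0) retry=(0,1)
3. t1 CAS -> counter=4 r=(0,4) succ=(0,0) retry=(1,1)
4. t1 LOAD -> counter=4 r=(4,4) succ=(0,0) retry=(1,1)
5. t1 CAS -> counter=5 r=(4,4) succ=(1,0) retry=(1,1)
6. t2 CAS -> counter=5 r=(4,4) succ=(1,0) retry=(1,2)
7. t2 LOAD -> counter=5 r=(4,5) succ=(1,0) retry=(1,2)
8. t2 CAS -> counter=6 r=(4,5) succ=(1,1) retry=(1,2)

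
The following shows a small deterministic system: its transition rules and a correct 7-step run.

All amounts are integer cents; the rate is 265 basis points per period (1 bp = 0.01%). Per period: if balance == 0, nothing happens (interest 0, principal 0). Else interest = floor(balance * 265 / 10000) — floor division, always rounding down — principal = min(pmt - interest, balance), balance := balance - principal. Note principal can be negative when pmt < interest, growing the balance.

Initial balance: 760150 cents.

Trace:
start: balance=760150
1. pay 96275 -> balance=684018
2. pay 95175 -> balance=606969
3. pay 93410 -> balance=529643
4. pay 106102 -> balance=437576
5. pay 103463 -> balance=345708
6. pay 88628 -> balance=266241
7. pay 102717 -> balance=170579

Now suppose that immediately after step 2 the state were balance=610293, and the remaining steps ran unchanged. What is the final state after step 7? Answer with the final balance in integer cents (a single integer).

state after step 2 := balance=610293
3. pay 93410 -> balance=533055
4. pay 106102 -> balance=441078
5. pay 103463 -> balance=349303
6. pay 88628 -> balance=269931
7. pay 102717 -> balance=174367

174367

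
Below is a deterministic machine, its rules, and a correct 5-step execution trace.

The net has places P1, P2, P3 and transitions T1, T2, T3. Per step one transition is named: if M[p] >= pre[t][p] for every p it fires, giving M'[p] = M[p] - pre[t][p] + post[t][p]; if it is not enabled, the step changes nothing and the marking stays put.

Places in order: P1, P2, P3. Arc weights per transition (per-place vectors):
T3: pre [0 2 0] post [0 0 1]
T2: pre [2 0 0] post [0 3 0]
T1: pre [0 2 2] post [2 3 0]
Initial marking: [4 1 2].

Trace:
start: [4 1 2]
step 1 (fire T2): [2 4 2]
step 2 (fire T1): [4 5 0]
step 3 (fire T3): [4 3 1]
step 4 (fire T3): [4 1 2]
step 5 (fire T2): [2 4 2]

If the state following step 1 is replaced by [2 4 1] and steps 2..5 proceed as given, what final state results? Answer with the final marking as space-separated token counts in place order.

0 3 3

state after step 1 := [2 4 1]
step 2 (fire T1): [2 4 1]
step 3 (fire T3): [2 2 2]
step 4 (fire T3): [2 0 3]
step 5 (fire T2): [0 3 3]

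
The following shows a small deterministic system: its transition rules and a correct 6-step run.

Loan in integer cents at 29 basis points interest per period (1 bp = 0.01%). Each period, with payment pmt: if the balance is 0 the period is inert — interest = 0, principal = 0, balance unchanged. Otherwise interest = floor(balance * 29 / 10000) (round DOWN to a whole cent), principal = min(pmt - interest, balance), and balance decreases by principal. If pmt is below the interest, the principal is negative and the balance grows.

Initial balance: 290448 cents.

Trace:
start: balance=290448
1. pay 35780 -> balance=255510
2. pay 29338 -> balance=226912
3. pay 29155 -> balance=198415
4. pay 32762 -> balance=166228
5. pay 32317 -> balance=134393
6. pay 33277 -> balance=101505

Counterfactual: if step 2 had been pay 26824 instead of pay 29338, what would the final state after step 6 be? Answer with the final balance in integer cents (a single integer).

104048

(re-executing from step 2 with the substitution; state before step 2: balance=255510)
2. pay 26824 -> balance=229426
3. pay 29155 -> balance=200936
4. pay 32762 -> balance=168756
5. pay 32317 -> balance=136928
6. pay 33277 -> balance=104048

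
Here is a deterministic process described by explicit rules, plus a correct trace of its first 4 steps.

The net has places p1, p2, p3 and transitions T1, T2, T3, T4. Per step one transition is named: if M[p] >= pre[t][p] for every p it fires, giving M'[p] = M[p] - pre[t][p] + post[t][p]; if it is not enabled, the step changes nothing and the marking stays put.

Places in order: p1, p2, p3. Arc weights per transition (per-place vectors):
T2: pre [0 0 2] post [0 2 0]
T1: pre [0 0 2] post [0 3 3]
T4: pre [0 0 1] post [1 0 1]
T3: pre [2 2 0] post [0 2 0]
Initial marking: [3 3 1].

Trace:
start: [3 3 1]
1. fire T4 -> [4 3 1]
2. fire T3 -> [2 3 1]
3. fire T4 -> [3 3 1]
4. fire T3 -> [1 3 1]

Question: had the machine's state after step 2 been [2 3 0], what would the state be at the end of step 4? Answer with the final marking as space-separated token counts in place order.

0 3 0

state after step 2 := [2 3 0]
3. fire T4 -> [2 3 0]
4. fire T3 -> [0 3 0]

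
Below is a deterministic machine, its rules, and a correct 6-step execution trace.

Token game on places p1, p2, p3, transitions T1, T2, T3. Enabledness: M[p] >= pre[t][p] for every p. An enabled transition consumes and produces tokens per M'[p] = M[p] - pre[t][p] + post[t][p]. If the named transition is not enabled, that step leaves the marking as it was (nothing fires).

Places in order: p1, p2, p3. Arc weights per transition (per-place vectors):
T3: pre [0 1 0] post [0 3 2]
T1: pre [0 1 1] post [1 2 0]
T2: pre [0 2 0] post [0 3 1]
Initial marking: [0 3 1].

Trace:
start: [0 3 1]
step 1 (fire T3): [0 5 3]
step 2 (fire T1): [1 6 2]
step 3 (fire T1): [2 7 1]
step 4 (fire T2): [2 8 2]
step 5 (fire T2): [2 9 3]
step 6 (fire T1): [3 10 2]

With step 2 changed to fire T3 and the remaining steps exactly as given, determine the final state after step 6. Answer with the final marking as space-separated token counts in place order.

(re-executing from step 2 with the substitution; state before step 2: [0 5 3])
step 2 (fire T3): [0 7 5]
step 3 (fire T1): [1 8 4]
step 4 (fire T2): [1 9 5]
step 5 (fire T2): [1 10 6]
step 6 (fire T1): [2 11 5]

2 11 5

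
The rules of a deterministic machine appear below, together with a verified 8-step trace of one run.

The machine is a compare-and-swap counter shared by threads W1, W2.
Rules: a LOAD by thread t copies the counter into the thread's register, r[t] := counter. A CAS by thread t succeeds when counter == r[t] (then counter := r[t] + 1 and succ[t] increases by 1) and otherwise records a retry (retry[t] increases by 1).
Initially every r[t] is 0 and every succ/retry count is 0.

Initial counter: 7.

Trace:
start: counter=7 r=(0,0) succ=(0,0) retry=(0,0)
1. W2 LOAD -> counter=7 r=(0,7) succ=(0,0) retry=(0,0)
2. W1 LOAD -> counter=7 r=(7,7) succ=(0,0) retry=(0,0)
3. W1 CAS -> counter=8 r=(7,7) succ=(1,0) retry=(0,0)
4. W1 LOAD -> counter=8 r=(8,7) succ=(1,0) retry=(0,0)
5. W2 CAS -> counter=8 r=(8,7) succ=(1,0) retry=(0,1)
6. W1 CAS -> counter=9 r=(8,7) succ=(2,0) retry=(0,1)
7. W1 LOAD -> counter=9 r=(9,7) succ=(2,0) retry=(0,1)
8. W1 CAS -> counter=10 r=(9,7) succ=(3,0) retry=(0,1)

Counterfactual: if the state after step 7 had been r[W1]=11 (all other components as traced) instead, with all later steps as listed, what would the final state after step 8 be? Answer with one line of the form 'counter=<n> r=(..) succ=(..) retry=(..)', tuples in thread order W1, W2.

state after step 7 := counter=9 r=(11,7) succ=(2,0) retry=(0,1)
8. W1 CAS -> counter=9 r=(11,7) succ=(2,0) retry=(1,1)

counter=9 r=(11,7) succ=(2,0) retry=(1,1)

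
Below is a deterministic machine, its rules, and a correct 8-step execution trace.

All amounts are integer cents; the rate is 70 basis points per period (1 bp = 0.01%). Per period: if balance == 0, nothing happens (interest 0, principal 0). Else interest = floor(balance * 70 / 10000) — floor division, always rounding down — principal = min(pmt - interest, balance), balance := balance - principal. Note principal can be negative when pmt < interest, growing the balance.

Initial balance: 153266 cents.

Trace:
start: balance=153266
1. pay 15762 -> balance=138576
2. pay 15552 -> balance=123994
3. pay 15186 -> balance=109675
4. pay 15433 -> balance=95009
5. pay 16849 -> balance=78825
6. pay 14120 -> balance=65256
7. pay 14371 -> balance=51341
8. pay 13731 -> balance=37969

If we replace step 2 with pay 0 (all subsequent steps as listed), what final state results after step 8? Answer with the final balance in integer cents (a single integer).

(re-executing from step 2 with the substitution; state before step 2: balance=138576)
2. pay 0 -> balance=139546
3. pay 15186 -> balance=125336
4. pay 15433 -> balance=110780
5. pay 16849 -> balance=94706
6. pay 14120 -> balance=81248
7. pay 14371 -> balance=67445
8. pay 13731 -> balance=54186

54186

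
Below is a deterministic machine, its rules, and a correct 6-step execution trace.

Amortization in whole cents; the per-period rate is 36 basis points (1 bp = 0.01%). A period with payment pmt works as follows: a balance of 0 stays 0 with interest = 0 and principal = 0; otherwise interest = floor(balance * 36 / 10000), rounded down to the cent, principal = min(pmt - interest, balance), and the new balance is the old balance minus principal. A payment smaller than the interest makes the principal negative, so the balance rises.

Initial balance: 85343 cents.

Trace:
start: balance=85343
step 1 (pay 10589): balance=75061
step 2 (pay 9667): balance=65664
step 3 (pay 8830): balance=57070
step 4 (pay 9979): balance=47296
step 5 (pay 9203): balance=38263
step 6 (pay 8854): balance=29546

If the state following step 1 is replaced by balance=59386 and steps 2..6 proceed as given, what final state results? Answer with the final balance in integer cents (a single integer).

state after step 1 := balance=59386
step 2 (pay 9667): balance=49932
step 3 (pay 8830): balance=41281
step 4 (pay 9979): balance=31450
step 5 (pay 9203): balance=22360
step 6 (pay 8854): balance=13586

13586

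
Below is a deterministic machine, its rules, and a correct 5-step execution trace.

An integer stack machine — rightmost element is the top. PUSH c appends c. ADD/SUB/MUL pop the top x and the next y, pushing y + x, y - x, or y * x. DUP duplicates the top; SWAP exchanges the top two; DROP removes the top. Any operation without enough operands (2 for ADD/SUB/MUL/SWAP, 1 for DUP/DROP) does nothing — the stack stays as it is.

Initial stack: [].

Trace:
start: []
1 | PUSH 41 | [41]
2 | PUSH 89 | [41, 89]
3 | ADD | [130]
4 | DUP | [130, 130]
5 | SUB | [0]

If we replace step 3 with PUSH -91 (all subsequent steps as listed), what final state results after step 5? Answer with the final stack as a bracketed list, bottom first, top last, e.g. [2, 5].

(re-executing from step 3 with the substitution; state before step 3: [41, 89])
3 | PUSH -91 | [41, 89, -91]
4 | DUP | [41, 89, -91, -91]
5 | SUB | [41, 89, 0]

[41, 89, 0]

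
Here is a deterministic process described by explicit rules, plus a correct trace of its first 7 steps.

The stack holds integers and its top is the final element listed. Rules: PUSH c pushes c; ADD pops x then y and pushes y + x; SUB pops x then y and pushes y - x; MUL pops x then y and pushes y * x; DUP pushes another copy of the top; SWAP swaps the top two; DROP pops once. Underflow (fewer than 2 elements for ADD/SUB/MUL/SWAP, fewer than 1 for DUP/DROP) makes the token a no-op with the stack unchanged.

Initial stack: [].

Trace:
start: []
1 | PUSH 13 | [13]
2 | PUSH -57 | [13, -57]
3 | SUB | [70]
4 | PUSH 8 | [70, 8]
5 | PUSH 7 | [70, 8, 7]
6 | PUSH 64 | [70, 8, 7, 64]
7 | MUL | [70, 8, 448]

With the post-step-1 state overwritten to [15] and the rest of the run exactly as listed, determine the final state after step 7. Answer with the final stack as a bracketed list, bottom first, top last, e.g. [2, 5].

state after step 1 := [15]
2 | PUSH -57 | [15, -57]
3 | SUB | [72]
4 | PUSH 8 | [72, 8]
5 | PUSH 7 | [72, 8, 7]
6 | PUSH 64 | [72, 8, 7, 64]
7 | MUL | [72, 8, 448]

[72, 8, 448]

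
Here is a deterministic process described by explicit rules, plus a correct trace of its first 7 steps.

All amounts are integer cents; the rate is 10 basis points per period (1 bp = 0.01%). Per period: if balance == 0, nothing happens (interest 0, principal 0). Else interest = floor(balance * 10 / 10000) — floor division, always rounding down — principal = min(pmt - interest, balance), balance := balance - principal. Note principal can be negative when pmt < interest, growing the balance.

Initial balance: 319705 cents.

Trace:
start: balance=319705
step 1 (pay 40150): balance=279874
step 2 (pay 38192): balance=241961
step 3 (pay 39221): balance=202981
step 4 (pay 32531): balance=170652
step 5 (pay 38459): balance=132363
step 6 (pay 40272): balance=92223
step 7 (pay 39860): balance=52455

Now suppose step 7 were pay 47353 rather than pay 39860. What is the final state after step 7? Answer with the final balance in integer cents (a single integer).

44962

(re-executing from step 7 with the substitution; state before step 7: balance=92223)
step 7 (pay 47353): balance=44962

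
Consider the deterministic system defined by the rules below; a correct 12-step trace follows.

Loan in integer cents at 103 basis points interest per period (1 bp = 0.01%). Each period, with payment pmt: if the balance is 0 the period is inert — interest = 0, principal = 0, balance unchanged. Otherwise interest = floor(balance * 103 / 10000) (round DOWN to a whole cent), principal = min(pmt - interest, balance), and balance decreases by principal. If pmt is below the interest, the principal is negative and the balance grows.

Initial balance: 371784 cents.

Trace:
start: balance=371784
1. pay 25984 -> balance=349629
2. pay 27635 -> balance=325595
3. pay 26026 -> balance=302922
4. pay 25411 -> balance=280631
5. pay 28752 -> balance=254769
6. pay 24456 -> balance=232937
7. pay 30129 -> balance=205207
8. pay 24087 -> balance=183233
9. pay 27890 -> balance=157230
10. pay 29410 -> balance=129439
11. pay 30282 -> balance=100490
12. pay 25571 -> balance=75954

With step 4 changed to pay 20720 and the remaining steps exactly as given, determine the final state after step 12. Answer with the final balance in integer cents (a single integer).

81043

(re-executing from step 4 with the substitution; state before step 4: balance=302922)
4. pay 20720 -> balance=285322
5. pay 28752 -> balance=259508
6. pay 24456 -> balance=237724
7. pay 30129 -> balance=210043
8. pay 24087 -> balance=188119
9. pay 27890 -> balance=162166
10. pay 29410 -> balance=134426
11. pay 30282 -> balance=105528
12. pay 25571 -> balance=81043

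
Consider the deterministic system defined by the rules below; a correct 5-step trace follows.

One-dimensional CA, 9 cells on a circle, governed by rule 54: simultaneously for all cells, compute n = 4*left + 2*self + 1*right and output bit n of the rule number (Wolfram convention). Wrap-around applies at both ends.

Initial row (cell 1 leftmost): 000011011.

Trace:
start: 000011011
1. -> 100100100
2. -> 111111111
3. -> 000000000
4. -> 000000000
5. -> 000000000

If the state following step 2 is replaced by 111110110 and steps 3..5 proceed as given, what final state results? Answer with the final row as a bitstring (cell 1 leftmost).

state after step 2 := 111110110
3. -> 000001001
4. -> 100011111
5. -> 010100000

010100000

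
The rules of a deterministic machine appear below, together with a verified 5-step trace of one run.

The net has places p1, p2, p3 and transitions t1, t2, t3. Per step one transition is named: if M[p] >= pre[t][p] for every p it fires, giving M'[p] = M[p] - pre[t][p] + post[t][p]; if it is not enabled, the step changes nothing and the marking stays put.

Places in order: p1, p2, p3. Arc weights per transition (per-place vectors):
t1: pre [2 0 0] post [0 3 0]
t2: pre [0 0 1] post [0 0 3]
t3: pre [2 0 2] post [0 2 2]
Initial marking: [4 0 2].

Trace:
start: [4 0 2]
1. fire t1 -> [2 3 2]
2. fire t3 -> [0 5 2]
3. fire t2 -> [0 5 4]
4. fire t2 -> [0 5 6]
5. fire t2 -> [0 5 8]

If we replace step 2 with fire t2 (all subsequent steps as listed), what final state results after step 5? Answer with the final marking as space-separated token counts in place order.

2 3 10

(re-executing from step 2 with the substitution; state before step 2: [2 3 2])
2. fire t2 -> [2 3 4]
3. fire t2 -> [2 3 6]
4. fire t2 -> [2 3 8]
5. fire t2 -> [2 3 10]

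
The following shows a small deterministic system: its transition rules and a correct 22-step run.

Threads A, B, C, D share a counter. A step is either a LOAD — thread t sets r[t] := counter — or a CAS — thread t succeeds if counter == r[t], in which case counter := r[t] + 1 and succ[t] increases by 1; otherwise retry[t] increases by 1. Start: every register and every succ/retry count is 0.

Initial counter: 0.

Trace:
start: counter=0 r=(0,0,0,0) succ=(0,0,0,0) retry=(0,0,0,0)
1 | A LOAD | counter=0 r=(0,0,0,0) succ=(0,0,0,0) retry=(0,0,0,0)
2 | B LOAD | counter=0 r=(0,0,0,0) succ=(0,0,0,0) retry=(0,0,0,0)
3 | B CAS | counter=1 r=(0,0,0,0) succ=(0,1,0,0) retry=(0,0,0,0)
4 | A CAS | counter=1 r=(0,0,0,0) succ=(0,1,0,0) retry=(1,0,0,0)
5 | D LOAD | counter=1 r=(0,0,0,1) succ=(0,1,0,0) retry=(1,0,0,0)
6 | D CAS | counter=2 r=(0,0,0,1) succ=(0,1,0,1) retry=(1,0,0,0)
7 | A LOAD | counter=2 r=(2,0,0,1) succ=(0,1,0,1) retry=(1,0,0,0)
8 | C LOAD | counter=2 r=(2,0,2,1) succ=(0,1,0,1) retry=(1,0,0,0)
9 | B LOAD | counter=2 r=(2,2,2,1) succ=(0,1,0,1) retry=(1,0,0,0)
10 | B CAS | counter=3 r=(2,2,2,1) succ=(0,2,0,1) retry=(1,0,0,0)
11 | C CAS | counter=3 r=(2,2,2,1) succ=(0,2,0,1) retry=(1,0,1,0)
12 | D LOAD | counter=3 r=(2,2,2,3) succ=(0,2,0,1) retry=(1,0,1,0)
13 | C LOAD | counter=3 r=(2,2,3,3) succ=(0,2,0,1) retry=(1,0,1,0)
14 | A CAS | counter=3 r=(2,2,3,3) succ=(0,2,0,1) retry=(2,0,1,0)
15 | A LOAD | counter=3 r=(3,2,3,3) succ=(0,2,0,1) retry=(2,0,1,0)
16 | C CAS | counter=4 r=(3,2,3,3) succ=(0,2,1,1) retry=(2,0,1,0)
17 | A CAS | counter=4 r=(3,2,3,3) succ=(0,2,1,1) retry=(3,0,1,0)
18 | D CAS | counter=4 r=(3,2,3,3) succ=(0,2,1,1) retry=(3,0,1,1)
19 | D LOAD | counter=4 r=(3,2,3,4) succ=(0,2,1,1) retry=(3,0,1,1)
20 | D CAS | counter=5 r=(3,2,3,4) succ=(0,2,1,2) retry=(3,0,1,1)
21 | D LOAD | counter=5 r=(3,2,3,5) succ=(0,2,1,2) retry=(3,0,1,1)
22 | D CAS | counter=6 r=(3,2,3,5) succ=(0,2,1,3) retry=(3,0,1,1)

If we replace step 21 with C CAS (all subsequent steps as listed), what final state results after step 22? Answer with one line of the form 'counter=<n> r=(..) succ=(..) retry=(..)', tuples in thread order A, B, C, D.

counter=5 r=(3,2,3,4) succ=(0,2,1,2) retry=(3,0,2,2)

(re-executing from step 21 with the substitution; state before step 21: counter=5 r=(3,2,3,4) succ=(0,2,1,2) retry=(3,0,1,1))
21 | C CAS | counter=5 r=(3,2,3,4) succ=(0,2,1,2) retry=(3,0,2,1)
22 | D CAS | counter=5 r=(3,2,3,4) succ=(0,2,1,2) retry=(3,0,2,2)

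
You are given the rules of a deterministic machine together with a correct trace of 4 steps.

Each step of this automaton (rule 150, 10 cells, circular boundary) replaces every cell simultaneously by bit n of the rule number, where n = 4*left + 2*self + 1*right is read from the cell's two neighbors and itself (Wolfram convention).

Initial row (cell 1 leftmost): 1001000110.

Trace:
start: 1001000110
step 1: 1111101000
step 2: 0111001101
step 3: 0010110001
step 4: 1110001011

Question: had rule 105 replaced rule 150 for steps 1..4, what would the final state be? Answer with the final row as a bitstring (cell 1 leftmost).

(re-executing steps 1..4 under rule 105; state before step 1: 1001000110)
step 1: 0000010111
step 2: 0111001101
step 3: 1101001110
step 4: 1110001011

1110001011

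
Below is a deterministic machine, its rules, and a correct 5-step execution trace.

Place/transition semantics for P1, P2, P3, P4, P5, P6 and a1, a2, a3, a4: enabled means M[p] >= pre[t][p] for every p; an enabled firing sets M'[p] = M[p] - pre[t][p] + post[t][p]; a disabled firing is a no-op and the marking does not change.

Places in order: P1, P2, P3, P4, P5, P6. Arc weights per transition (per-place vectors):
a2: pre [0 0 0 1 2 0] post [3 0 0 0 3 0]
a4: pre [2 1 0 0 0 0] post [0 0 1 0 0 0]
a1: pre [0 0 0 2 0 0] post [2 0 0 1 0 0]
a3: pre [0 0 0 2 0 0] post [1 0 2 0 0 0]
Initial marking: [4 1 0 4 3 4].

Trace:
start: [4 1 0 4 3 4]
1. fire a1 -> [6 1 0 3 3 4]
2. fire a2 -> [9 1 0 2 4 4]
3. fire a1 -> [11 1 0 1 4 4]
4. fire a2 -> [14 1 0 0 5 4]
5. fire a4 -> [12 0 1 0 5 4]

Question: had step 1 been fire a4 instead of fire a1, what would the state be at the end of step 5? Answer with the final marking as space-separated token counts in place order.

10 0 1 1 5 4

(re-executing from step 1 with the substitution; state before step 1: [4 1 0 4 3 4])
1. fire a4 -> [2 0 1 4 3 4]
2. fire a2 -> [5 0 1 3 4 4]
3. fire a1 -> [7 0 1 2 4 4]
4. fire a2 -> [10 0 1 1 5 4]
5. fire a4 -> [10 0 1 1 5 4]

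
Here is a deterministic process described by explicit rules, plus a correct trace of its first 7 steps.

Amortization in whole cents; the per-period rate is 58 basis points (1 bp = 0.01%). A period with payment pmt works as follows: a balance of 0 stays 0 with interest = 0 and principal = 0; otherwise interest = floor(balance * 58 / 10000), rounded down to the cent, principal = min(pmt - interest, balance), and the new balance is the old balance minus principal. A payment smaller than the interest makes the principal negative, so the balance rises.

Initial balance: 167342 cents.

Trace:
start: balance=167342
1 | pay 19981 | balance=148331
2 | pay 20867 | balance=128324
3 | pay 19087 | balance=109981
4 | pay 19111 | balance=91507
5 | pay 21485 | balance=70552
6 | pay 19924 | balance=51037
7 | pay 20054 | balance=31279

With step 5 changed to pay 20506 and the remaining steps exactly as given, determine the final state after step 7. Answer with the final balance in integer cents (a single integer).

32268

(re-executing from step 5 with the substitution; state before step 5: balance=91507)
5 | pay 20506 | balance=71531
6 | pay 19924 | balance=52021
7 | pay 20054 | balance=32268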